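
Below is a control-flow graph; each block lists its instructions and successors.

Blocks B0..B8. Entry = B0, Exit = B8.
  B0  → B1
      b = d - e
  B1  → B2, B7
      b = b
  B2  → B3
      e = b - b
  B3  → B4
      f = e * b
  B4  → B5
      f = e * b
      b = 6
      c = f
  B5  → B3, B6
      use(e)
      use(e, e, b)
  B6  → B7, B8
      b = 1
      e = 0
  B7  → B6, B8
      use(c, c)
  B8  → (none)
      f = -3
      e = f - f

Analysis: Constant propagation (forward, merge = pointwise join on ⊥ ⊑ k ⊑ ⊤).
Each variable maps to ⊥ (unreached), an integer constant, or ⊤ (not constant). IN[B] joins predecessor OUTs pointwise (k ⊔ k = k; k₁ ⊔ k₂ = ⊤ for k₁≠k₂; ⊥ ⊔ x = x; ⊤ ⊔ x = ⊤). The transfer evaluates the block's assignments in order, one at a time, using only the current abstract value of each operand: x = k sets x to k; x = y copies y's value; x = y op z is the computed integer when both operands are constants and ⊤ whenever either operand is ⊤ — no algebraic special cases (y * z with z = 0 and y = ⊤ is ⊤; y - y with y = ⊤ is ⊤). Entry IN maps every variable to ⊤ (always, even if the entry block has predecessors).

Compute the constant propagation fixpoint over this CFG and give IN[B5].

Answer: {a: ⊤, b: 6, c: ⊤, d: ⊤, e: ⊤, f: ⊤}

Working:
Fixpoint table:
  B0:   IN=(all ⊤)   OUT=(all ⊤)
  B1:   IN=(all ⊤)   OUT=(all ⊤)
  B2:   IN=(all ⊤)   OUT=(all ⊤)
  B3:   IN=(all ⊤)   OUT=(all ⊤)
  B4:   IN=(all ⊤)   OUT={b:6; rest ⊤}
  B5:   IN={b:6; rest ⊤}   OUT={b:6; rest ⊤}
  B6:   IN=(all ⊤)   OUT={b:1, e:0; rest ⊤}
  B7:   IN=(all ⊤)   OUT=(all ⊤)
  B8:   IN=(all ⊤)   OUT={e:0, f:-3; rest ⊤}

Merge at B5: IN[B5] = OUT[B4] = {a: ⊤, b: 6, c: ⊤, d: ⊤, e: ⊤, f: ⊤}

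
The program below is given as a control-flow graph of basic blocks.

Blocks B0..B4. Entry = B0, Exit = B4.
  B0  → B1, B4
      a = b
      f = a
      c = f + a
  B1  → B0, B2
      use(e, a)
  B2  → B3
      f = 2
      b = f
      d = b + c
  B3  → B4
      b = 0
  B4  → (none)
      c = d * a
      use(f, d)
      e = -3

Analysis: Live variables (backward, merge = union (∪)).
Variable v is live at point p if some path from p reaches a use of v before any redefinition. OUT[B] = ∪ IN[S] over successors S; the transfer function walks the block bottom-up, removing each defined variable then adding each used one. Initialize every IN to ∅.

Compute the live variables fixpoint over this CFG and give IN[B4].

Answer: {a, d, f}

Derivation:
Fixpoint table:
  B0:   IN={b, d, e}   OUT={a, b, c, d, e, f}
  B1:   IN={a, b, c, d, e}   OUT={a, b, c, d, e}
  B2:   IN={a, c}   OUT={a, d, f}
  B3:   IN={a, d, f}   OUT={a, d, f}
  B4:   IN={a, d, f}   OUT={}

B4 is the boundary node: OUT[B4] = {}
Applying B4's transfer function to that OUT value gives IN[B4] (row B4 above).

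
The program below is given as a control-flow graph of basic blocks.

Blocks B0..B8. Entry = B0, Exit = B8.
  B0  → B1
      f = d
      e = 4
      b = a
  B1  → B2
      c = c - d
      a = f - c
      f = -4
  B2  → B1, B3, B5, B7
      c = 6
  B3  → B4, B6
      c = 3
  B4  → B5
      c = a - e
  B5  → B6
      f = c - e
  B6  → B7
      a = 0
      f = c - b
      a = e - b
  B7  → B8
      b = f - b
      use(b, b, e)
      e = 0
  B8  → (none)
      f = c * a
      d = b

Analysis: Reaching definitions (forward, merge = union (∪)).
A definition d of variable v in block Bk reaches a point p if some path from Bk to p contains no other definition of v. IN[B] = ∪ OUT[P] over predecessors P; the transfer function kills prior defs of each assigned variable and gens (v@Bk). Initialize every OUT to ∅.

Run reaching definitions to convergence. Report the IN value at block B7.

Converged values:
  B0: | IN={} | OUT={b@B0, e@B0, f@B0}
  B1: | IN={a@B1, b@B0, c@B2, e@B0, f@B0, f@B1} | OUT={a@B1, b@B0, c@B1, e@B0, f@B1}
  B2: | IN={a@B1, b@B0, c@B1, e@B0, f@B1} | OUT={a@B1, b@B0, c@B2, e@B0, f@B1}
  B3: | IN={a@B1, b@B0, c@B2, e@B0, f@B1} | OUT={a@B1, b@B0, c@B3, e@B0, f@B1}
  B4: | IN={a@B1, b@B0, c@B3, e@B0, f@B1} | OUT={a@B1, b@B0, c@B4, e@B0, f@B1}
  B5: | IN={a@B1, b@B0, c@B2, c@B4, e@B0, f@B1} | OUT={a@B1, b@B0, c@B2, c@B4, e@B0, f@B5}
  B6: | IN={a@B1, b@B0, c@B2, c@B3, c@B4, e@B0, f@B1, f@B5} | OUT={a@B6, b@B0, c@B2, c@B3, c@B4, e@B0, f@B6}
  B7: | IN={a@B1, a@B6, b@B0, c@B2, c@B3, c@B4, e@B0, f@B1, f@B6} | OUT={a@B1, a@B6, b@B7, c@B2, c@B3, c@B4, e@B7, f@B1, f@B6}
  B8: | IN={a@B1, a@B6, b@B7, c@B2, c@B3, c@B4, e@B7, f@B1, f@B6} | OUT={a@B1, a@B6, b@B7, c@B2, c@B3, c@B4, d@B8, e@B7, f@B8}

Merge at B7: IN[B7] = OUT[B2] ⊔ OUT[B6] = {a@B1, a@B6, b@B0, c@B2, c@B3, c@B4, e@B0, f@B1, f@B6}

Answer: {a@B1, a@B6, b@B0, c@B2, c@B3, c@B4, e@B0, f@B1, f@B6}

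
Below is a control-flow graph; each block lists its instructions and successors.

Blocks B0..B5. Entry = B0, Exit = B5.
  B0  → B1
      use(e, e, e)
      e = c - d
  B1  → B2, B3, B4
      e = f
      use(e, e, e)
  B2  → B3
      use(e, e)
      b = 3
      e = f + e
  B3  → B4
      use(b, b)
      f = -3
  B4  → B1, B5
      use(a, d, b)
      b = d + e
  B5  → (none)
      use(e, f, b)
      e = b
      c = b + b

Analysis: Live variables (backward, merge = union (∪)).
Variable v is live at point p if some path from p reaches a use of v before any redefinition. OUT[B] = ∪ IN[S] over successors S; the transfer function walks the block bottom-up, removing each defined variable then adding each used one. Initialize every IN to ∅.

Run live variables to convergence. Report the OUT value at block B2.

Answer: {a, b, d, e}

Derivation:
Fixpoint table:
  B0:  IN={a, b, c, d, e, f}  OUT={a, b, d, f}
  B1:  IN={a, b, d, f}  OUT={a, b, d, e, f}
  B2:  IN={a, d, e, f}  OUT={a, b, d, e}
  B3:  IN={a, b, d, e}  OUT={a, b, d, e, f}
  B4:  IN={a, b, d, e, f}  OUT={a, b, d, e, f}
  B5:  IN={b, e, f}  OUT={}

Merge at B2: OUT[B2] = IN[B3] = {a, b, d, e}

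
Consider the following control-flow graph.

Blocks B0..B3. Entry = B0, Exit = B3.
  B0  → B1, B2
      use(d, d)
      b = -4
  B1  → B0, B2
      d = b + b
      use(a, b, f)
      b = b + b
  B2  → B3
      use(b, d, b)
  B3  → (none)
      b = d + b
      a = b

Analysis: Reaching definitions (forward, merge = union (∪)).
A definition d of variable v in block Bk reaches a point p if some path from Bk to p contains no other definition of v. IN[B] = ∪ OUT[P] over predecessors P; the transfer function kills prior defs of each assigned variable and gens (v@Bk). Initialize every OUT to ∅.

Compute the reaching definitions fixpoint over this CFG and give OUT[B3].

Fixpoint table:
  B0:   IN={b@B1, d@B1}   OUT={b@B0, d@B1}
  B1:   IN={b@B0, d@B1}   OUT={b@B1, d@B1}
  B2:   IN={b@B0, b@B1, d@B1}   OUT={b@B0, b@B1, d@B1}
  B3:   IN={b@B0, b@B1, d@B1}   OUT={a@B3, b@B3, d@B1}

Merge at B3: IN[B3] = OUT[B2] = {b@B0, b@B1, d@B1}
Applying B3's transfer function to that IN value gives OUT[B3] (row B3 above).

Answer: {a@B3, b@B3, d@B1}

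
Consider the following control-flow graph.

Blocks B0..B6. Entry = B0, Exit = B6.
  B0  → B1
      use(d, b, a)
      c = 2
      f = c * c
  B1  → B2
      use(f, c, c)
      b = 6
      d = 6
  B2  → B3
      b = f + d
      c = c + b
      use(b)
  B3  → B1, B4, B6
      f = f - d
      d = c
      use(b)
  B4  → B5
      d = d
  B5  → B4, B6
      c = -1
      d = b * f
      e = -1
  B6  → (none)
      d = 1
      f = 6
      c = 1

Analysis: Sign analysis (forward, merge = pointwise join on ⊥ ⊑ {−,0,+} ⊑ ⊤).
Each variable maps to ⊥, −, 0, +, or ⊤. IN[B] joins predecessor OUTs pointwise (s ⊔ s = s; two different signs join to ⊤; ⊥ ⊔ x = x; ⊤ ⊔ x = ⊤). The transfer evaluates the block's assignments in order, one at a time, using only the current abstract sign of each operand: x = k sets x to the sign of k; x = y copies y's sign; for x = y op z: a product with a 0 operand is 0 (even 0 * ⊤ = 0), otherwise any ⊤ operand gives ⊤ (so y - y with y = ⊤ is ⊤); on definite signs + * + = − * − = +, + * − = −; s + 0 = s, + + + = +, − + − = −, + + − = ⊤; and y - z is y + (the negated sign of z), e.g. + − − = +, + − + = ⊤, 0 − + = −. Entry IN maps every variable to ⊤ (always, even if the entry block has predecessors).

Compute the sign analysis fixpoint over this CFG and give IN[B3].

Answer: {a: ⊤, b: ⊤, c: ⊤, d: +, e: ⊤, f: ⊤}

Derivation:
Per-block solution:
  B0:   IN=(all ⊤)   OUT={c:+, f:+; rest ⊤}
  B1:   IN=(all ⊤)   OUT={b:+, d:+; rest ⊤}
  B2:   IN={b:+, d:+; rest ⊤}   OUT={d:+; rest ⊤}
  B3:   IN={d:+; rest ⊤}   OUT=(all ⊤)
  B4:   IN=(all ⊤)   OUT=(all ⊤)
  B5:   IN=(all ⊤)   OUT={c:-, e:-; rest ⊤}
  B6:   IN=(all ⊤)   OUT={c:+, d:+, f:+; rest ⊤}

Merge at B3: IN[B3] = OUT[B2] = {a: ⊤, b: ⊤, c: ⊤, d: +, e: ⊤, f: ⊤}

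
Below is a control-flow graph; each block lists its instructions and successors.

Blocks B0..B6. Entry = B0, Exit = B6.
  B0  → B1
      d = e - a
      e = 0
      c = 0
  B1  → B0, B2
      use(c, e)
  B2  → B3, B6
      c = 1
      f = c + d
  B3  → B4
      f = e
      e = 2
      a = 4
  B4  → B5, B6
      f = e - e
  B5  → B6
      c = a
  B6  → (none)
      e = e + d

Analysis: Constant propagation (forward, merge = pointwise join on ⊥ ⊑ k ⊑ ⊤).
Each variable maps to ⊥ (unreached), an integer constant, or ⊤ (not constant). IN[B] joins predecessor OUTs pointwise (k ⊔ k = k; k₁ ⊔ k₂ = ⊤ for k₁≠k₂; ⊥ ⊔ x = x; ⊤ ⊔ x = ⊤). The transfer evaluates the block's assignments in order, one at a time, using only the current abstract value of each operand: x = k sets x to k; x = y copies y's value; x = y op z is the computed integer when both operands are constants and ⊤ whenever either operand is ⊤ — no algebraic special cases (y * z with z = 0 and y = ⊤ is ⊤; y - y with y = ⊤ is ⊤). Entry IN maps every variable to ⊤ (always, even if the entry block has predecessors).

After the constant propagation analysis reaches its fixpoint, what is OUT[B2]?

Answer: {a: ⊤, b: ⊤, c: 1, d: ⊤, e: 0, f: ⊤}

Working:
Per-block solution:
  B0: | IN=(all ⊤) | OUT={c:0, e:0; rest ⊤}
  B1: | IN={c:0, e:0; rest ⊤} | OUT={c:0, e:0; rest ⊤}
  B2: | IN={c:0, e:0; rest ⊤} | OUT={c:1, e:0; rest ⊤}
  B3: | IN={c:1, e:0; rest ⊤} | OUT={a:4, c:1, e:2, f:0; rest ⊤}
  B4: | IN={a:4, c:1, e:2, f:0; rest ⊤} | OUT={a:4, c:1, e:2, f:0; rest ⊤}
  B5: | IN={a:4, c:1, e:2, f:0; rest ⊤} | OUT={a:4, c:4, e:2, f:0; rest ⊤}
  B6: | IN=(all ⊤) | OUT=(all ⊤)

Merge at B2: IN[B2] = OUT[B1] = {a: ⊤, b: ⊤, c: 0, d: ⊤, e: 0, f: ⊤}
Applying B2's transfer function to that IN value gives OUT[B2] (row B2 above).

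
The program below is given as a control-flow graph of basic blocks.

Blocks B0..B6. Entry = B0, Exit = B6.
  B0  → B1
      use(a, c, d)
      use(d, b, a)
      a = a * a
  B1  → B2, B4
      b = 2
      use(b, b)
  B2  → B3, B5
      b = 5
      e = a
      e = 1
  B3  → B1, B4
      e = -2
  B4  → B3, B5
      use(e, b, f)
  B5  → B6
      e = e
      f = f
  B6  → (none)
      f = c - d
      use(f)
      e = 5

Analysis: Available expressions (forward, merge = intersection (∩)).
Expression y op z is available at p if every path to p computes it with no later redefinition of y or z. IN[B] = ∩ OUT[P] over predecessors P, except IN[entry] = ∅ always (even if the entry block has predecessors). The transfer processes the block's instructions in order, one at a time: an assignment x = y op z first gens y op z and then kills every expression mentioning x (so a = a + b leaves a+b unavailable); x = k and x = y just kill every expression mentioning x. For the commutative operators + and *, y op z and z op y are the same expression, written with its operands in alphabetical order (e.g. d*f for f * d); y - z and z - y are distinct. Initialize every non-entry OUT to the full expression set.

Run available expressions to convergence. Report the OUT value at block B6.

Answer: {c-d}

Trace:
Converged values:
  B0:  IN={}  OUT={}
  B1:  IN={}  OUT={}
  B2:  IN={}  OUT={}
  B3:  IN={}  OUT={}
  B4:  IN={}  OUT={}
  B5:  IN={}  OUT={}
  B6:  IN={}  OUT={c-d}

Merge at B6: IN[B6] = OUT[B5] = {}
Applying B6's transfer function to that IN value gives OUT[B6] (row B6 above).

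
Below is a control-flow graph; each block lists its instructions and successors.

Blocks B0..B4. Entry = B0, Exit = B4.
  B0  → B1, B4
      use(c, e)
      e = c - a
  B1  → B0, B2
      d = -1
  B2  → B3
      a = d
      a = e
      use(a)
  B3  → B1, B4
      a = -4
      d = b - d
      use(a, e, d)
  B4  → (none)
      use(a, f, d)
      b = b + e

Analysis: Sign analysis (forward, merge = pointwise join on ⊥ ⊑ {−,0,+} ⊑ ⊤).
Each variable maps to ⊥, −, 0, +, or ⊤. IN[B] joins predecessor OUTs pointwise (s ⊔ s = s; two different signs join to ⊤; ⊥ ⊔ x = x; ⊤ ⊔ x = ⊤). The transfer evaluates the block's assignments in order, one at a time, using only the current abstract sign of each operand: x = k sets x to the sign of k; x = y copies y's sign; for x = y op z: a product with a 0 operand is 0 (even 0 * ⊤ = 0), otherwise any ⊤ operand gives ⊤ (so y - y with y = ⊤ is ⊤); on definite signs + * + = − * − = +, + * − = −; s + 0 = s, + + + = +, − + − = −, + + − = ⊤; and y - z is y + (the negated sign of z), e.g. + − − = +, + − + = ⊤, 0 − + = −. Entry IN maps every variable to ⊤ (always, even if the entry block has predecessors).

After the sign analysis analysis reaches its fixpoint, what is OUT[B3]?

Per-block solution:
  B0: | IN=(all ⊤) | OUT=(all ⊤)
  B1: | IN=(all ⊤) | OUT={d:-; rest ⊤}
  B2: | IN={d:-; rest ⊤} | OUT={d:-; rest ⊤}
  B3: | IN={d:-; rest ⊤} | OUT={a:-; rest ⊤}
  B4: | IN=(all ⊤) | OUT=(all ⊤)

Merge at B3: IN[B3] = OUT[B2] = {a: ⊤, b: ⊤, c: ⊤, d: -, e: ⊤, f: ⊤}
Applying B3's transfer function to that IN value gives OUT[B3] (row B3 above).

Answer: {a: -, b: ⊤, c: ⊤, d: ⊤, e: ⊤, f: ⊤}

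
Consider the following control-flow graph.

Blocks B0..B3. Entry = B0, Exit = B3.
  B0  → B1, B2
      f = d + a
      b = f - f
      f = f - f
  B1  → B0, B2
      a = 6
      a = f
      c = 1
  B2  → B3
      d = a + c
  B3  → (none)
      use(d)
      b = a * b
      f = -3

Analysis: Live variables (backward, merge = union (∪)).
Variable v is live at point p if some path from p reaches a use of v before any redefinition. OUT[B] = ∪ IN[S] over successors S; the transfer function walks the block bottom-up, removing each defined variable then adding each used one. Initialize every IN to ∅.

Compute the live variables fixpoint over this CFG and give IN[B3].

Converged values:
  B0:   IN={a, c, d}   OUT={a, b, c, d, f}
  B1:   IN={b, d, f}   OUT={a, b, c, d}
  B2:   IN={a, b, c}   OUT={a, b, d}
  B3:   IN={a, b, d}   OUT={}

B3 is the boundary node: OUT[B3] = {}
Applying B3's transfer function to that OUT value gives IN[B3] (row B3 above).

Answer: {a, b, d}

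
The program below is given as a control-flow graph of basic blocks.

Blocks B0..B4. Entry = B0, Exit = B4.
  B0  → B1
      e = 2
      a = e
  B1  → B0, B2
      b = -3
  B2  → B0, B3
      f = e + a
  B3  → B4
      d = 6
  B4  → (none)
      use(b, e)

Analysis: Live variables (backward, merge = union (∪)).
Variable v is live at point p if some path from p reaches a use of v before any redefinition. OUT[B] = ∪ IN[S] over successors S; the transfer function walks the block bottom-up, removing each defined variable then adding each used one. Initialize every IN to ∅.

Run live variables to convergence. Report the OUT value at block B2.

Answer: {b, e}

Working:
Converged values:
  B0:  IN={}  OUT={a, e}
  B1:  IN={a, e}  OUT={a, b, e}
  B2:  IN={a, b, e}  OUT={b, e}
  B3:  IN={b, e}  OUT={b, e}
  B4:  IN={b, e}  OUT={}

Merge at B2: OUT[B2] = IN[B0] ⊔ IN[B3] = {b, e}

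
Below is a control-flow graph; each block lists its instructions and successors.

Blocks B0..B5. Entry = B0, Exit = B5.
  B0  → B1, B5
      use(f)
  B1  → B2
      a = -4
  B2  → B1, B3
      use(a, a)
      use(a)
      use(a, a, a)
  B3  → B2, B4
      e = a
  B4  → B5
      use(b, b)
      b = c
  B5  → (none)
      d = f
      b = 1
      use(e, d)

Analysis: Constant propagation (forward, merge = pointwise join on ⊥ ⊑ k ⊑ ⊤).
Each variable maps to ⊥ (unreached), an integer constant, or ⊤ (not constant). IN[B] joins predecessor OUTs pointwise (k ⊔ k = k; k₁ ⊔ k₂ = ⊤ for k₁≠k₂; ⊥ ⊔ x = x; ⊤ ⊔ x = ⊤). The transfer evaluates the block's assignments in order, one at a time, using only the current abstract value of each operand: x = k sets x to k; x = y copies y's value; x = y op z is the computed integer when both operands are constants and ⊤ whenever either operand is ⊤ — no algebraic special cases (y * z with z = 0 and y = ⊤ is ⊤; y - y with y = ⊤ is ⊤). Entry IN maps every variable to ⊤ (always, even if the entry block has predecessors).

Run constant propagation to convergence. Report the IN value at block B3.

Answer: {a: -4, b: ⊤, c: ⊤, d: ⊤, e: ⊤, f: ⊤}

Trace:
Fixpoint table:
  B0:  IN=(all ⊤)  OUT=(all ⊤)
  B1:  IN=(all ⊤)  OUT={a:-4; rest ⊤}
  B2:  IN={a:-4; rest ⊤}  OUT={a:-4; rest ⊤}
  B3:  IN={a:-4; rest ⊤}  OUT={a:-4, e:-4; rest ⊤}
  B4:  IN={a:-4, e:-4; rest ⊤}  OUT={a:-4, e:-4; rest ⊤}
  B5:  IN=(all ⊤)  OUT={b:1; rest ⊤}

Merge at B3: IN[B3] = OUT[B2] = {a: -4, b: ⊤, c: ⊤, d: ⊤, e: ⊤, f: ⊤}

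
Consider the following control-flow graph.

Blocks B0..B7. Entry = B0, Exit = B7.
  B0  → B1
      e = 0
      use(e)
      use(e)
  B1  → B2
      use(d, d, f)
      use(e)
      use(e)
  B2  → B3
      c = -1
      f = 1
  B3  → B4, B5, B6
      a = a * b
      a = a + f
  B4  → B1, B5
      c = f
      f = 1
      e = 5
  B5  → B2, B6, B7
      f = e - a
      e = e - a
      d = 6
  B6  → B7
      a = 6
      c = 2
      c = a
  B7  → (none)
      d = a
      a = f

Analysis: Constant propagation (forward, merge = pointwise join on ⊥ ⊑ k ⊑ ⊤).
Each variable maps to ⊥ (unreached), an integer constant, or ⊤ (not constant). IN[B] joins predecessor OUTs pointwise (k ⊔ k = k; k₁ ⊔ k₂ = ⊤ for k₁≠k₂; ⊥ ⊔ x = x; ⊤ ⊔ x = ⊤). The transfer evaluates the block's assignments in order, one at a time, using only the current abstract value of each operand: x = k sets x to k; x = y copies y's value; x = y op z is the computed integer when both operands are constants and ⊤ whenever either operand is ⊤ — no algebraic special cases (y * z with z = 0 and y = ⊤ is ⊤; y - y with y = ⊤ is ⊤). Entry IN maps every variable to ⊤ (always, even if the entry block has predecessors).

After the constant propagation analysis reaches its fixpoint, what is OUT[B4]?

Fixpoint table:
  B0: | IN=(all ⊤) | OUT={e:0; rest ⊤}
  B1: | IN=(all ⊤) | OUT=(all ⊤)
  B2: | IN=(all ⊤) | OUT={c:-1, f:1; rest ⊤}
  B3: | IN={c:-1, f:1; rest ⊤} | OUT={c:-1, f:1; rest ⊤}
  B4: | IN={c:-1, f:1; rest ⊤} | OUT={c:1, e:5, f:1; rest ⊤}
  B5: | IN={f:1; rest ⊤} | OUT={d:6; rest ⊤}
  B6: | IN=(all ⊤) | OUT={a:6, c:6; rest ⊤}
  B7: | IN=(all ⊤) | OUT=(all ⊤)

Merge at B4: IN[B4] = OUT[B3] = {a: ⊤, b: ⊤, c: -1, d: ⊤, e: ⊤, f: 1}
Applying B4's transfer function to that IN value gives OUT[B4] (row B4 above).

Answer: {a: ⊤, b: ⊤, c: 1, d: ⊤, e: 5, f: 1}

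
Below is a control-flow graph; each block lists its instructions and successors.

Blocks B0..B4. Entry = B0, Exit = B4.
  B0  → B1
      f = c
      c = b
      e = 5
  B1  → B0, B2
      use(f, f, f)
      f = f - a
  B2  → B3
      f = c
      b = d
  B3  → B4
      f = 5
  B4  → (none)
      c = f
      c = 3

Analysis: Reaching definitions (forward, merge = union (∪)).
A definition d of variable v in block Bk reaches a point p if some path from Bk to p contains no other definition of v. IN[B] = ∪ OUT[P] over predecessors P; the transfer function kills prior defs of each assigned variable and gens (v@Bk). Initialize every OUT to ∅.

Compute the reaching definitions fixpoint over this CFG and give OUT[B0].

Fixpoint table:
  B0:   IN={c@B0, e@B0, f@B1}   OUT={c@B0, e@B0, f@B0}
  B1:   IN={c@B0, e@B0, f@B0}   OUT={c@B0, e@B0, f@B1}
  B2:   IN={c@B0, e@B0, f@B1}   OUT={b@B2, c@B0, e@B0, f@B2}
  B3:   IN={b@B2, c@B0, e@B0, f@B2}   OUT={b@B2, c@B0, e@B0, f@B3}
  B4:   IN={b@B2, c@B0, e@B0, f@B3}   OUT={b@B2, c@B4, e@B0, f@B3}

Merge at B0 (entry node, so the boundary value {} is joined with the incoming edge(s)): IN[B0] = {} ⊔ OUT[B1] = {c@B0, e@B0, f@B1}
Applying B0's transfer function to that IN value gives OUT[B0] (row B0 above).

Answer: {c@B0, e@B0, f@B0}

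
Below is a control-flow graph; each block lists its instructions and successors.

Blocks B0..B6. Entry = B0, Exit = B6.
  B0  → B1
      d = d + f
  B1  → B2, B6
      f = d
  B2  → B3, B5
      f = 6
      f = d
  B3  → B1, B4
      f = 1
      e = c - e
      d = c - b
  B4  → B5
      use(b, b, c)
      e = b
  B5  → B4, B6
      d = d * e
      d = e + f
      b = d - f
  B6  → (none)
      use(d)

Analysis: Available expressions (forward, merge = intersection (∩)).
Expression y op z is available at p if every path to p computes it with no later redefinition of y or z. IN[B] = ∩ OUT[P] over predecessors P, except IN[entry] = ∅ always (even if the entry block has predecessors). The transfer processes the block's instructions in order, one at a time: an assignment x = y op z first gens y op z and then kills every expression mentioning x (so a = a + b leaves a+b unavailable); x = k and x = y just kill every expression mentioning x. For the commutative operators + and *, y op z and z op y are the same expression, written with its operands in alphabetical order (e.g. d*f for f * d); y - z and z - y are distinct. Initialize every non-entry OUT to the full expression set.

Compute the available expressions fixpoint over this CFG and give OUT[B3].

Answer: {c-b}

Working:
Per-block solution:
  B0: | IN={} | OUT={}
  B1: | IN={} | OUT={}
  B2: | IN={} | OUT={}
  B3: | IN={} | OUT={c-b}
  B4: | IN={} | OUT={}
  B5: | IN={} | OUT={d-f, e+f}
  B6: | IN={} | OUT={}

Merge at B3: IN[B3] = OUT[B2] = {}
Applying B3's transfer function to that IN value gives OUT[B3] (row B3 above).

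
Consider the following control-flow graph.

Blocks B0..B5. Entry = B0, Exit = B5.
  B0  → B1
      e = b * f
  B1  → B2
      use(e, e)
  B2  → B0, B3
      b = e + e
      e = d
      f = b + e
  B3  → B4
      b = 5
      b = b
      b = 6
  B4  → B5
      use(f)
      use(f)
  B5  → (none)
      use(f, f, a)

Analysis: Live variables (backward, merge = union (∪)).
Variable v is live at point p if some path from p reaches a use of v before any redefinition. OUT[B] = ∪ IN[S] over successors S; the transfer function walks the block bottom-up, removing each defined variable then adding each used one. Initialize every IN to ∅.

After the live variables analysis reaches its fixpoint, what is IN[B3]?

Answer: {a, f}

Working:
Per-block solution:
  B0:   IN={a, b, d, f}   OUT={a, d, e}
  B1:   IN={a, d, e}   OUT={a, d, e}
  B2:   IN={a, d, e}   OUT={a, b, d, f}
  B3:   IN={a, f}   OUT={a, f}
  B4:   IN={a, f}   OUT={a, f}
  B5:   IN={a, f}   OUT={}

Merge at B3: OUT[B3] = IN[B4] = {a, f}
Applying B3's transfer function to that OUT value gives IN[B3] (row B3 above).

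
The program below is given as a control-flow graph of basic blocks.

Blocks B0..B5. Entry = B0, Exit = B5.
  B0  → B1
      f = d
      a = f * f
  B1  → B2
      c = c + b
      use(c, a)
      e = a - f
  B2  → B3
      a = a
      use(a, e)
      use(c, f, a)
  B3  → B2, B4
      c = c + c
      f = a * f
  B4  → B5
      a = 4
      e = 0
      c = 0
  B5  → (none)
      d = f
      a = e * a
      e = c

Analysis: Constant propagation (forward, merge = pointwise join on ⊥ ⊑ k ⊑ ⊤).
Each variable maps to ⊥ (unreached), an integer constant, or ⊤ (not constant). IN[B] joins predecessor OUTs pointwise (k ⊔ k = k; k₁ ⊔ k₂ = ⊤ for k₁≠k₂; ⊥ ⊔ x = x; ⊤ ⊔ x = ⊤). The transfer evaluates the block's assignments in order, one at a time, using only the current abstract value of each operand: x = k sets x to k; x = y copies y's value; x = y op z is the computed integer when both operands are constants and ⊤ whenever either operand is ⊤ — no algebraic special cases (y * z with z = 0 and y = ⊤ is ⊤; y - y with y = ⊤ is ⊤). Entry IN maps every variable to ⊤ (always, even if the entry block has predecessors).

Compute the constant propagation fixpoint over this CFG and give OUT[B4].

Answer: {a: 4, b: ⊤, c: 0, d: ⊤, e: 0, f: ⊤}

Trace:
Fixpoint table:
  B0: | IN=(all ⊤) | OUT=(all ⊤)
  B1: | IN=(all ⊤) | OUT=(all ⊤)
  B2: | IN=(all ⊤) | OUT=(all ⊤)
  B3: | IN=(all ⊤) | OUT=(all ⊤)
  B4: | IN=(all ⊤) | OUT={a:4, c:0, e:0; rest ⊤}
  B5: | IN={a:4, c:0, e:0; rest ⊤} | OUT={a:0, c:0, e:0; rest ⊤}

Merge at B4: IN[B4] = OUT[B3] = {a: ⊤, b: ⊤, c: ⊤, d: ⊤, e: ⊤, f: ⊤}
Applying B4's transfer function to that IN value gives OUT[B4] (row B4 above).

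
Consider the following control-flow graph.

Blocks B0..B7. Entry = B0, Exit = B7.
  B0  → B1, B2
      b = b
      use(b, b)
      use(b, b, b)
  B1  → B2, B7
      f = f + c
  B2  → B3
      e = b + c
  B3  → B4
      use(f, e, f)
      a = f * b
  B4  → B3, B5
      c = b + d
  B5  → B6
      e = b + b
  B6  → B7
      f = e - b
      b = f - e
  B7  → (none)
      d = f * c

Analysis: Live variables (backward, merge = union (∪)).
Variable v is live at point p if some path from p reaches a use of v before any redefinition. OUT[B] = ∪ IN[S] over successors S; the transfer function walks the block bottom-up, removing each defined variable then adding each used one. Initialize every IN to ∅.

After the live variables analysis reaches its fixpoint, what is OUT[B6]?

Answer: {c, f}

Derivation:
Per-block solution:
  B0:   IN={b, c, d, f}   OUT={b, c, d, f}
  B1:   IN={b, c, d, f}   OUT={b, c, d, f}
  B2:   IN={b, c, d, f}   OUT={b, d, e, f}
  B3:   IN={b, d, e, f}   OUT={b, d, e, f}
  B4:   IN={b, d, e, f}   OUT={b, c, d, e, f}
  B5:   IN={b, c}   OUT={b, c, e}
  B6:   IN={b, c, e}   OUT={c, f}
  B7:   IN={c, f}   OUT={}

Merge at B6: OUT[B6] = IN[B7] = {c, f}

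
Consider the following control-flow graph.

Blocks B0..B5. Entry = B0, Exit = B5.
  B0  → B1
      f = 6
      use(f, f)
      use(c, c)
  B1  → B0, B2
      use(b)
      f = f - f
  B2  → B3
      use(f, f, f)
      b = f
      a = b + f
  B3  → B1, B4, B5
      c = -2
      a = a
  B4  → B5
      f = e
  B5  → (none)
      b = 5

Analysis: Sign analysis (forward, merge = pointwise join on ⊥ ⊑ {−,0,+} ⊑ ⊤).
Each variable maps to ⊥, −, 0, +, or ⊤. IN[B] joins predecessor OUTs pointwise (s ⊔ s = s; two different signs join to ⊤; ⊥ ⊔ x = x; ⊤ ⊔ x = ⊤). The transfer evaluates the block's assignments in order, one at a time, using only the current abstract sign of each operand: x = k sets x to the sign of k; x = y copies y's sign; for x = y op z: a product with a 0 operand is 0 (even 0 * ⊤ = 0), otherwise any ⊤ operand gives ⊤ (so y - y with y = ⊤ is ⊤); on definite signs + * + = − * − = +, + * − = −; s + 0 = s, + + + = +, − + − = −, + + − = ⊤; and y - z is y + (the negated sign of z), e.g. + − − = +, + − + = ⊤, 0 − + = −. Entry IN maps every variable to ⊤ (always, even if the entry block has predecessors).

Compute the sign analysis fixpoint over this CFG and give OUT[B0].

Converged values:
  B0: | IN=(all ⊤) | OUT={f:+; rest ⊤}
  B1: | IN=(all ⊤) | OUT=(all ⊤)
  B2: | IN=(all ⊤) | OUT=(all ⊤)
  B3: | IN=(all ⊤) | OUT={c:-; rest ⊤}
  B4: | IN={c:-; rest ⊤} | OUT={c:-; rest ⊤}
  B5: | IN={c:-; rest ⊤} | OUT={b:+, c:-; rest ⊤}

Merge at B0 (entry node, so the boundary value (all ⊤) is joined with the incoming edge(s)): IN[B0] = (all ⊤) ⊔ OUT[B1] = {a: ⊤, b: ⊤, c: ⊤, d: ⊤, e: ⊤, f: ⊤}
Applying B0's transfer function to that IN value gives OUT[B0] (row B0 above).

Answer: {a: ⊤, b: ⊤, c: ⊤, d: ⊤, e: ⊤, f: +}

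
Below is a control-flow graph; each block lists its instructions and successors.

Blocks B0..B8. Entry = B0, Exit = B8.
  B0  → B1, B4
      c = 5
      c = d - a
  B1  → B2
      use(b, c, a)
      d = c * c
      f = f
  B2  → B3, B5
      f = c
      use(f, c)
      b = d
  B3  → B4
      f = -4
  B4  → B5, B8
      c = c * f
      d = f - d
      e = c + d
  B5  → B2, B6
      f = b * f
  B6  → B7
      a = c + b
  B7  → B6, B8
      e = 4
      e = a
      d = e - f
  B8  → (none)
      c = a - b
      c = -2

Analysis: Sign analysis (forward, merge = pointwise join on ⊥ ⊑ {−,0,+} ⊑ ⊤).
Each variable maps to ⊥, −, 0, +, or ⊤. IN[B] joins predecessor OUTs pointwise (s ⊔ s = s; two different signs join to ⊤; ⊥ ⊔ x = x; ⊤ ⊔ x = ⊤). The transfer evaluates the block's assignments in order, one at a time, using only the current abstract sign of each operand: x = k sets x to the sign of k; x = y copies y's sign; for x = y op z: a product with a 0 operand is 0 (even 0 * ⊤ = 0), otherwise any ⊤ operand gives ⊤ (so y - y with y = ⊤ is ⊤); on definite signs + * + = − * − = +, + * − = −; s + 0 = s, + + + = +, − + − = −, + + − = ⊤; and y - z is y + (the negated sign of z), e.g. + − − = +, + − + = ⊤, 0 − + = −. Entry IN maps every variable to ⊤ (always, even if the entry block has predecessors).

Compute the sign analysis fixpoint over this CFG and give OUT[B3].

Answer: {a: ⊤, b: ⊤, c: ⊤, d: ⊤, e: ⊤, f: -}

Derivation:
Fixpoint table:
  B0: | IN=(all ⊤) | OUT=(all ⊤)
  B1: | IN=(all ⊤) | OUT=(all ⊤)
  B2: | IN=(all ⊤) | OUT=(all ⊤)
  B3: | IN=(all ⊤) | OUT={f:-; rest ⊤}
  B4: | IN=(all ⊤) | OUT=(all ⊤)
  B5: | IN=(all ⊤) | OUT=(all ⊤)
  B6: | IN=(all ⊤) | OUT=(all ⊤)
  B7: | IN=(all ⊤) | OUT=(all ⊤)
  B8: | IN=(all ⊤) | OUT={c:-; rest ⊤}

Merge at B3: IN[B3] = OUT[B2] = {a: ⊤, b: ⊤, c: ⊤, d: ⊤, e: ⊤, f: ⊤}
Applying B3's transfer function to that IN value gives OUT[B3] (row B3 above).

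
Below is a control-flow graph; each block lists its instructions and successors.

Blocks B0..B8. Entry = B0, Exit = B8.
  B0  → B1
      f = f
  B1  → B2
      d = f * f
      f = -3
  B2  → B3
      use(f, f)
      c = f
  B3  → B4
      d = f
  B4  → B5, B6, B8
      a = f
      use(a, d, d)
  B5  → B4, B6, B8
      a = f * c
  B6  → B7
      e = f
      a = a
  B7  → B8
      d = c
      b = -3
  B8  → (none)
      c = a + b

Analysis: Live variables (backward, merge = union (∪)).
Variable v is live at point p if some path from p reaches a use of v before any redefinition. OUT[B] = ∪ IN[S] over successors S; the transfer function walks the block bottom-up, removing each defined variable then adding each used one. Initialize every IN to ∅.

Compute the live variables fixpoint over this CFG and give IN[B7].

Answer: {a, c}

Working:
Per-block solution:
  B0:   IN={b, f}   OUT={b, f}
  B1:   IN={b, f}   OUT={b, f}
  B2:   IN={b, f}   OUT={b, c, f}
  B3:   IN={b, c, f}   OUT={b, c, d, f}
  B4:   IN={b, c, d, f}   OUT={a, b, c, d, f}
  B5:   IN={b, c, d, f}   OUT={a, b, c, d, f}
  B6:   IN={a, c, f}   OUT={a, c}
  B7:   IN={a, c}   OUT={a, b}
  B8:   IN={a, b}   OUT={}

Merge at B7: OUT[B7] = IN[B8] = {a, b}
Applying B7's transfer function to that OUT value gives IN[B7] (row B7 above).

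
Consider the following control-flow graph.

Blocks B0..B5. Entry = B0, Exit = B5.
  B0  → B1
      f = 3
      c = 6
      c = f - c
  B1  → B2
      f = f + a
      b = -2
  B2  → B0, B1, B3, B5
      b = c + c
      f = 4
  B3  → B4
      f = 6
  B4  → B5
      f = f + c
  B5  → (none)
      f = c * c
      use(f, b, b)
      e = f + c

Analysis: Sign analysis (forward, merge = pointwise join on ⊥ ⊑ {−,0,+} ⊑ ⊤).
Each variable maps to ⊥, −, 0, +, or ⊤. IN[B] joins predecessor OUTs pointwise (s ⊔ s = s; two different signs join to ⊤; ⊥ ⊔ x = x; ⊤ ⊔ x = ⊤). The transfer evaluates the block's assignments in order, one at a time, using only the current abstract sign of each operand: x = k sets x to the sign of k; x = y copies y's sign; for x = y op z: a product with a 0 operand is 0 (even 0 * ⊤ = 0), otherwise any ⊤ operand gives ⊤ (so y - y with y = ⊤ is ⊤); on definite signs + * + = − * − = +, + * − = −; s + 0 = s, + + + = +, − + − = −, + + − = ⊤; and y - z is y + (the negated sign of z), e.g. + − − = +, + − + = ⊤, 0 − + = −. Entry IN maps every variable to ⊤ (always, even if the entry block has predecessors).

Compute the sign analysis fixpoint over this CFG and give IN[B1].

Per-block solution:
  B0:   IN=(all ⊤)   OUT={f:+; rest ⊤}
  B1:   IN={f:+; rest ⊤}   OUT={b:-; rest ⊤}
  B2:   IN={b:-; rest ⊤}   OUT={f:+; rest ⊤}
  B3:   IN={f:+; rest ⊤}   OUT={f:+; rest ⊤}
  B4:   IN={f:+; rest ⊤}   OUT=(all ⊤)
  B5:   IN=(all ⊤)   OUT=(all ⊤)

Merge at B1: IN[B1] = OUT[B0] ⊔ OUT[B2] = {a: ⊤, b: ⊤, c: ⊤, d: ⊤, e: ⊤, f: +}

Answer: {a: ⊤, b: ⊤, c: ⊤, d: ⊤, e: ⊤, f: +}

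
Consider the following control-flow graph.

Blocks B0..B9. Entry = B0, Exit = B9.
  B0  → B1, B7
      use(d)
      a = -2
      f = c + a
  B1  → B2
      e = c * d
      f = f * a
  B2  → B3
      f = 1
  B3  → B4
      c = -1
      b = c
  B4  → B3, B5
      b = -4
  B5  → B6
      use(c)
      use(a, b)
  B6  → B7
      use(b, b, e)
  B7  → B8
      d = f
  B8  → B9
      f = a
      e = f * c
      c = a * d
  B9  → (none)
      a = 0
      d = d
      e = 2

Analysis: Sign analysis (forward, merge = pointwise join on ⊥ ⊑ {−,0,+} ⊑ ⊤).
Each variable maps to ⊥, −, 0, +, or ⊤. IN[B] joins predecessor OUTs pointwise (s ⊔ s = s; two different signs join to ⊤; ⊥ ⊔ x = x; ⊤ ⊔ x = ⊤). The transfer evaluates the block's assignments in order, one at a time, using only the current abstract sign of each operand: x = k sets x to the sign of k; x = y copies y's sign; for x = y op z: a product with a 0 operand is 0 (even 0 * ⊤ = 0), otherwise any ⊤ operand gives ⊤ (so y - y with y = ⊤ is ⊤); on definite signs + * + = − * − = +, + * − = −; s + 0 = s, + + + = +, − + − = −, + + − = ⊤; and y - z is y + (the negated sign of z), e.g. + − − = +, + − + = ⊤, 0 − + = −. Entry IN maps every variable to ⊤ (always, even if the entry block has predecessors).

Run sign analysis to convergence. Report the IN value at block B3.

Answer: {a: -, b: ⊤, c: ⊤, d: ⊤, e: ⊤, f: +}

Working:
Fixpoint table:
  B0:  IN=(all ⊤)  OUT={a:-; rest ⊤}
  B1:  IN={a:-; rest ⊤}  OUT={a:-; rest ⊤}
  B2:  IN={a:-; rest ⊤}  OUT={a:-, f:+; rest ⊤}
  B3:  IN={a:-, f:+; rest ⊤}  OUT={a:-, b:-, c:-, f:+; rest ⊤}
  B4:  IN={a:-, b:-, c:-, f:+; rest ⊤}  OUT={a:-, b:-, c:-, f:+; rest ⊤}
  B5:  IN={a:-, b:-, c:-, f:+; rest ⊤}  OUT={a:-, b:-, c:-, f:+; rest ⊤}
  B6:  IN={a:-, b:-, c:-, f:+; rest ⊤}  OUT={a:-, b:-, c:-, f:+; rest ⊤}
  B7:  IN={a:-; rest ⊤}  OUT={a:-; rest ⊤}
  B8:  IN={a:-; rest ⊤}  OUT={a:-, f:-; rest ⊤}
  B9:  IN={a:-, f:-; rest ⊤}  OUT={a:0, e:+, f:-; rest ⊤}

Merge at B3: IN[B3] = OUT[B2] ⊔ OUT[B4] = {a: -, b: ⊤, c: ⊤, d: ⊤, e: ⊤, f: +}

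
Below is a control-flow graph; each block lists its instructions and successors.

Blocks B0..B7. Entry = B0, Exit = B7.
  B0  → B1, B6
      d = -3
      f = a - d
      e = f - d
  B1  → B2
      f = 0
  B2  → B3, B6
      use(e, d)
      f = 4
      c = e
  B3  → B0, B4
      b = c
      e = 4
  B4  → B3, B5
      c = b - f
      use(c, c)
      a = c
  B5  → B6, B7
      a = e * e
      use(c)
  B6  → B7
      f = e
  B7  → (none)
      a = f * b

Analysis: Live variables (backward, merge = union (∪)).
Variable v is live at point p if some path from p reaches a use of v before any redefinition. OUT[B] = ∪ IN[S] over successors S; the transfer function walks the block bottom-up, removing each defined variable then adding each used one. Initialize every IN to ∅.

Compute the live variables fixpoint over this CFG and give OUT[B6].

Converged values:
  B0:  IN={a, b}  OUT={a, b, d, e}
  B1:  IN={a, b, d, e}  OUT={a, b, d, e}
  B2:  IN={a, b, d, e}  OUT={a, b, c, e, f}
  B3:  IN={a, c, f}  OUT={a, b, e, f}
  B4:  IN={b, e, f}  OUT={a, b, c, e, f}
  B5:  IN={b, c, e, f}  OUT={b, e, f}
  B6:  IN={b, e}  OUT={b, f}
  B7:  IN={b, f}  OUT={}

Merge at B6: OUT[B6] = IN[B7] = {b, f}

Answer: {b, f}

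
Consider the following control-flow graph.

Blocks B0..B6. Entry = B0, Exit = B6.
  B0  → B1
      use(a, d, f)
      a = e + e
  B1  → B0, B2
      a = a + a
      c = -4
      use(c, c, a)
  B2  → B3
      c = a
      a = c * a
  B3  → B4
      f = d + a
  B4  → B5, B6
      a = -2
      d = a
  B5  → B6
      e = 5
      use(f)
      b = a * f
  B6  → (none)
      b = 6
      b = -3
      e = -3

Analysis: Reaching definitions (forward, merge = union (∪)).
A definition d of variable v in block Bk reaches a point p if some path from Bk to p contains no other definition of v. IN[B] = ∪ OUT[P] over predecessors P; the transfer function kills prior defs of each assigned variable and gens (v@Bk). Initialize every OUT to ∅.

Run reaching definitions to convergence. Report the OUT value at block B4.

Answer: {a@B4, c@B2, d@B4, f@B3}

Derivation:
Fixpoint table:
  B0:   IN={a@B1, c@B1}   OUT={a@B0, c@B1}
  B1:   IN={a@B0, c@B1}   OUT={a@B1, c@B1}
  B2:   IN={a@B1, c@B1}   OUT={a@B2, c@B2}
  B3:   IN={a@B2, c@B2}   OUT={a@B2, c@B2, f@B3}
  B4:   IN={a@B2, c@B2, f@B3}   OUT={a@B4, c@B2, d@B4, f@B3}
  B5:   IN={a@B4, c@B2, d@B4, f@B3}   OUT={a@B4, b@B5, c@B2, d@B4, e@B5, f@B3}
  B6:   IN={a@B4, b@B5, c@B2, d@B4, e@B5, f@B3}   OUT={a@B4, b@B6, c@B2, d@B4, e@B6, f@B3}

Merge at B4: IN[B4] = OUT[B3] = {a@B2, c@B2, f@B3}
Applying B4's transfer function to that IN value gives OUT[B4] (row B4 above).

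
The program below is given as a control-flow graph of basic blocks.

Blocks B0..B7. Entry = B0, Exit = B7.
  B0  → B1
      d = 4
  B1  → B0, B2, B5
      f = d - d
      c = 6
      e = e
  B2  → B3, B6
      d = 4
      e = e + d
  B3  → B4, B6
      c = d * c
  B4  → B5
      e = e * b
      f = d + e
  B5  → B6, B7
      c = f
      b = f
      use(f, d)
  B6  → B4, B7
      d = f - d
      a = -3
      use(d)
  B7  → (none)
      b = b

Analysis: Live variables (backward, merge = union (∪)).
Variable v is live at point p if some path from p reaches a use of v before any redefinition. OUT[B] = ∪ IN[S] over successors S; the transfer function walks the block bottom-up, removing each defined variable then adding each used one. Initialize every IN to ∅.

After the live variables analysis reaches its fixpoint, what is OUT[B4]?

Per-block solution:
  B0: | IN={b, e} | OUT={b, d, e}
  B1: | IN={b, d, e} | OUT={b, c, d, e, f}
  B2: | IN={b, c, e, f} | OUT={b, c, d, e, f}
  B3: | IN={b, c, d, e, f} | OUT={b, d, e, f}
  B4: | IN={b, d, e} | OUT={d, e, f}
  B5: | IN={d, e, f} | OUT={b, d, e, f}
  B6: | IN={b, d, e, f} | OUT={b, d, e}
  B7: | IN={b} | OUT={}

Merge at B4: OUT[B4] = IN[B5] = {d, e, f}

Answer: {d, e, f}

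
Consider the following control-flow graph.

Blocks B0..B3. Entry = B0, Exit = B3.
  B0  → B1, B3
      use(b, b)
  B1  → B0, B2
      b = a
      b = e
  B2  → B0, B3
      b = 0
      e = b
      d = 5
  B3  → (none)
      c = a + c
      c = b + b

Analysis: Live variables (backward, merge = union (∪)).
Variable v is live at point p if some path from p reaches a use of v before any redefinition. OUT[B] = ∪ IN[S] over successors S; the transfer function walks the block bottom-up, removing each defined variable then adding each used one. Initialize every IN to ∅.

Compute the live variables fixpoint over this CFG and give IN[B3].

Answer: {a, b, c}

Derivation:
Fixpoint table:
  B0: | IN={a, b, c, e} | OUT={a, b, c, e}
  B1: | IN={a, c, e} | OUT={a, b, c, e}
  B2: | IN={a, c} | OUT={a, b, c, e}
  B3: | IN={a, b, c} | OUT={}

B3 is the boundary node: OUT[B3] = {}
Applying B3's transfer function to that OUT value gives IN[B3] (row B3 above).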